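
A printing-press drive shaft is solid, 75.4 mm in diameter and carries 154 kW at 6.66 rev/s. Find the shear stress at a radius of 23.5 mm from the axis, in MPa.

ω = 2π·6.66 = 41.85 rad/s, so T = P/ω = 154×10³ / 41.85 = 3680 N·m.
J = πd⁴/32 = π(0.0754)⁴/32 = 3.173×10^-6 m⁴.
Shear stress varies linearly with radius: τ = T·r/J = 3680 × 0.0235 / 3.173×10^-6 = 2.726×10^7 Pa.

27.3 MPa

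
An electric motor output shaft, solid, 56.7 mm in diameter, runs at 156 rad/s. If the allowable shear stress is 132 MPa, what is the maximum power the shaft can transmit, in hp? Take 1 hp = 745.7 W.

J = πd⁴/32 = π(0.0567)⁴/32 = 1.015×10^-6 m⁴.
T_max = τ_allow·J/r = 1.32×10^8 × 1.015×10^-6 / 0.0284 = 4724 N·m.
ω = 156 rad/s, so P_max = T_max·ω = 7.370×10^5 W.

988 hp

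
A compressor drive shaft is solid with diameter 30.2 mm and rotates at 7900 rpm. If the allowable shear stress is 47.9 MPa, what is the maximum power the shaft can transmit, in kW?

J = πd⁴/32 = π(0.0302)⁴/32 = 8.166×10^-8 m⁴.
T_max = τ_allow·J/r = 4.79×10^7 × 8.166×10^-8 / 0.0151 = 259.1 N·m.
ω = 2π·7900/60 = 827.3 rad/s, so P_max = T_max·ω = 2.143×10^5 W.

214 kW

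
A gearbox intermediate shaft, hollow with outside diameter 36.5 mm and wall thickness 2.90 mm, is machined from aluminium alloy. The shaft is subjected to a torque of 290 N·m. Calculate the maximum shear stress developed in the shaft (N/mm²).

60.8 N/mm²

J = π(d_o⁴ − d_i⁴)/32 = π(0.0365⁴ − 0.0307⁴)/32 = 8.704×10^-8 m⁴.
τ_max = T·r/J = 290.0 × 0.0182 / 8.704×10^-8 = 6.080×10^7 Pa.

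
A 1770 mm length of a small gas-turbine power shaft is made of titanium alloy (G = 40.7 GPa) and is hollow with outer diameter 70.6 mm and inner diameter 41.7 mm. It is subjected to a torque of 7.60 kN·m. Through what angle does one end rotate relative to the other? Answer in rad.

J = π(d_o⁴ − d_i⁴)/32 = π(0.0706⁴ − 0.0417⁴)/32 = 2.142×10^-6 m⁴.
θ = T·L/(G·J) = 7600 × 1.77 / (40.7×10⁹ × 2.142×10^-6) = 0.1543 rad.

0.154 rad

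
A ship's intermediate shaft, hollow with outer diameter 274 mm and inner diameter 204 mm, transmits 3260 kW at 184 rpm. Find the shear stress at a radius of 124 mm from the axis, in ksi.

7.94 ksi

ω = 2π·184/60 = 19.27 rad/s, so T = P/ω = 3260×10³ / 19.27 = 169200 N·m.
J = π(d_o⁴ − d_i⁴)/32 = π(0.274⁴ − 0.204⁴)/32 = 3.833×10^-4 m⁴.
Shear stress varies linearly with radius: τ = T·r/J = 169200 × 0.124 / 3.833×10^-4 = 5.473×10^7 Pa.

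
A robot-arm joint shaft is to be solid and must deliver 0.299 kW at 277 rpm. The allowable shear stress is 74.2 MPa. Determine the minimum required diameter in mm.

8.91 mm

ω = 2π·277/60 = 29.01 rad/s, so T = P/ω = 0.299×10³ / 29.01 = 10.31 N·m.
For a solid shaft τ_max = 16T/(πd³), so d = (16T/(π τ_allow))^(1/3) = (16·10.31/(π·7.42×10^7))^(1/3) = 0.008911 m.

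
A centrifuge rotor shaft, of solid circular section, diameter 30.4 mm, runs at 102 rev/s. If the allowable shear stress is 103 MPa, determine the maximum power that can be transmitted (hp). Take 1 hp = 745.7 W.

488 hp

J = πd⁴/32 = π(0.0304)⁴/32 = 8.385×10^-8 m⁴.
T_max = τ_allow·J/r = 1.03×10^8 × 8.385×10^-8 / 0.0152 = 568.2 N·m.
ω = 2π·102 = 640.9 rad/s, so P_max = T_max·ω = 3.641×10^5 W.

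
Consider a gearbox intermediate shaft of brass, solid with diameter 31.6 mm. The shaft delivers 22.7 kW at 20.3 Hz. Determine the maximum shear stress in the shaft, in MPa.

28.7 MPa

ω = 2π·20.3 = 127.5 rad/s, so T = P/ω = 22.7×10³ / 127.5 = 178.0 N·m.
J = πd⁴/32 = π(0.0316)⁴/32 = 9.789×10^-8 m⁴.
τ_max = T·r/J = 178.0 × 0.0158 / 9.789×10^-8 = 2.872×10^7 Pa.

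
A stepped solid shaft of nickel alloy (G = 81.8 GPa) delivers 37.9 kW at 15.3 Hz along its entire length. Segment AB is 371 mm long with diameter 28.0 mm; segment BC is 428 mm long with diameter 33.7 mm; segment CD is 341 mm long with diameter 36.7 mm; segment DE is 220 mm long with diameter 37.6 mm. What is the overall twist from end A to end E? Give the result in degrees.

3.47°

ω = 2π·15.3 = 96.13 rad/s, so T = P/ω = 37.9×10³ / 96.13 = 394.2 N·m.
J_AB = π(0.0280)⁴/32 = 6.03×10^-8 m⁴; J_BC = π(0.0337)⁴/32 = 1.27×10^-7 m⁴; J_CD = π(0.0367)⁴/32 = 1.78×10^-7 m⁴; J_DE = π(0.0376)⁴/32 = 1.96×10^-7 m⁴.
θ = (T/G)·Σ L_i/J_i = (394.2/81.8×10⁹)·(0.371/6.03×10^-8 + 0.428/1.27×10^-7 + 0.341/1.78×10^-7 + 0.220/1.96×10^-7) = 0.06055 rad.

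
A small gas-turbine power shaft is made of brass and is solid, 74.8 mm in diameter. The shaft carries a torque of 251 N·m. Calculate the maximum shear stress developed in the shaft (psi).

443 psi

J = πd⁴/32 = π(0.0748)⁴/32 = 3.073×10^-6 m⁴.
τ_max = T·r/J = 251.0 × 0.0374 / 3.073×10^-6 = 3.054×10^6 Pa.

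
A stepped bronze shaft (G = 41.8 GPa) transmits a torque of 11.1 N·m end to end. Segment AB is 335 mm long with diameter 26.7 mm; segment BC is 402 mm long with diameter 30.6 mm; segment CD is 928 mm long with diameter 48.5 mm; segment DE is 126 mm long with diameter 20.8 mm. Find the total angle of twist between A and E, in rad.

J_AB = π(0.0267)⁴/32 = 4.99×10^-8 m⁴; J_BC = π(0.0306)⁴/32 = 8.61×10^-8 m⁴; J_CD = π(0.0485)⁴/32 = 5.43×10^-7 m⁴; J_DE = π(0.0208)⁴/32 = 1.84×10^-8 m⁴.
θ = (T/G)·Σ L_i/J_i = (11.10/41.8×10⁹)·(0.335/4.99×10^-8 + 0.402/8.61×10^-8 + 0.928/5.43×10^-7 + 0.126/1.84×10^-8) = 5.298×10^-3 rad.

0.00530 rad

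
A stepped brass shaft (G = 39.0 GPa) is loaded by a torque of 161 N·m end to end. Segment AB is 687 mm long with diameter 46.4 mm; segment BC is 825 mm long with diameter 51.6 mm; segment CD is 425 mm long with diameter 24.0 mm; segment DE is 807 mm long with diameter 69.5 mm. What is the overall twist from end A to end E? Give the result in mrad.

66.4 mrad

J_AB = π(0.0464)⁴/32 = 4.55×10^-7 m⁴; J_BC = π(0.0516)⁴/32 = 6.96×10^-7 m⁴; J_CD = π(0.0240)⁴/32 = 3.26×10^-8 m⁴; J_DE = π(0.0695)⁴/32 = 2.29×10^-6 m⁴.
θ = (T/G)·Σ L_i/J_i = (161.0/39.0×10⁹)·(0.687/4.55×10^-7 + 0.825/6.96×10^-7 + 0.425/3.26×10^-8 + 0.807/2.29×10^-6) = 0.06645 rad.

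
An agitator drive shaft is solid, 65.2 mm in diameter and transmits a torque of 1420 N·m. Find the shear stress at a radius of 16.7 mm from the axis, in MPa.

13.4 MPa

J = πd⁴/32 = π(0.0652)⁴/32 = 1.774×10^-6 m⁴.
Shear stress varies linearly with radius: τ = T·r/J = 1420 × 0.0167 / 1.774×10^-6 = 1.337×10^7 Pa.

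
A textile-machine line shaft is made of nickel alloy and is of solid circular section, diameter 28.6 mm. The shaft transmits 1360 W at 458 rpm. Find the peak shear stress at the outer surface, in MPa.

ω = 2π·458/60 = 47.96 rad/s, so T = P/ω = 1360 / 47.96 = 28.36 N·m.
J = πd⁴/32 = π(0.0286)⁴/32 = 6.568×10^-8 m⁴.
τ_max = T·r/J = 28.36 × 0.0143 / 6.568×10^-8 = 6.173×10^6 Pa.

6.17 MPa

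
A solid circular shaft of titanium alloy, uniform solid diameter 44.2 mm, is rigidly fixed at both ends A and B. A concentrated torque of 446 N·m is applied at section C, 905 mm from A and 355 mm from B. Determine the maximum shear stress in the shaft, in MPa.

With uniform GJ and both ends fixed, compatibility θ_AC = θ_CB gives T_A·a = T_B·b, together with T_A + T_B = T₀.
T_A = T₀·b/(a+b) = 446.0·355/1260 = 125.7 N·m; T_B = 320.3 N·m.
τ in each portion: τ_AC = 7.41×10^6 Pa, τ_CB = 1.89×10^7 Pa; maximum is in CB.
τ_max = T_CB·r/J = 320.3·0.0221/3.75×10^-7 = 1.889×10^7 Pa.

18.9 MPa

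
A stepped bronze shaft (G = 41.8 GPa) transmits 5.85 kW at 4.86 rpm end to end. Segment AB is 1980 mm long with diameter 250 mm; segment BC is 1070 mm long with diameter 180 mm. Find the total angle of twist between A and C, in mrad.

4.27 mrad

ω = 2π·4.86/60 = 0.5089 rad/s, so T = P/ω = 5.85×10³ / 0.5089 = 11490 N·m.
J_AB = π(0.250)⁴/32 = 3.83×10^-4 m⁴; J_BC = π(0.180)⁴/32 = 1.03×10^-4 m⁴.
θ = (T/G)·Σ L_i/J_i = (11490/41.8×10⁹)·(1.98/3.83×10^-4 + 1.07/1.03×10^-4) = 4.275×10^-3 rad.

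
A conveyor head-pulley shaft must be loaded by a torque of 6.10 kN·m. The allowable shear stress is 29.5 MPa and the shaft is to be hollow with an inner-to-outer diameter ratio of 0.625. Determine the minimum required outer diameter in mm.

108 mm

For a hollow shaft with d_i/d_o = 0.625: τ_max = 16T/(π d_o³ (1−k⁴)), so d_o = [16T/(π τ_allow (1−k⁴))]^(1/3) = [16·6100/(π·2.95×10^7·0.8474)]^(1/3) = 0.1075 m.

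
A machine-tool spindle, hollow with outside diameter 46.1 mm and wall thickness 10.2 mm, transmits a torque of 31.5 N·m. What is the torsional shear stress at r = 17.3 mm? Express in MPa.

1.36 MPa

J = π(d_o⁴ − d_i⁴)/32 = π(0.0461⁴ − 0.0257⁴)/32 = 4.006×10^-7 m⁴.
Shear stress varies linearly with radius: τ = T·r/J = 31.50 × 0.0173 / 4.006×10^-7 = 1.360×10^6 Pa.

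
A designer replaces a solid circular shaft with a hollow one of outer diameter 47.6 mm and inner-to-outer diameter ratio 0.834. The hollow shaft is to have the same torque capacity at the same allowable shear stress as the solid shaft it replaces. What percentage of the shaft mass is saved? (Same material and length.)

Equal τ_max and T ⇒ the solid shaft needs d_s³ = d_o³(1−k⁴), so d_s = 47.6·(1−0.834⁴)^(1/3) = 38.18 mm.
Area ratio A_h/A_s = d_o²(1−k²)/d_s² = (1−k²)/(1−k⁴)^(2/3) = 0.4731.
Mass saving = 1 − 0.4731 = 52.7 %.

52.7 %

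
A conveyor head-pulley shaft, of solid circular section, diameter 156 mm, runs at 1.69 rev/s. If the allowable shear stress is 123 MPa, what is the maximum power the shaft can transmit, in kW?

974 kW

J = πd⁴/32 = π(0.156)⁴/32 = 5.814×10^-5 m⁴.
T_max = τ_allow·J/r = 1.23×10^8 × 5.814×10^-5 / 0.0780 = 91690 N·m.
ω = 2π·1.69 = 10.62 rad/s, so P_max = T_max·ω = 9.736×10^5 W.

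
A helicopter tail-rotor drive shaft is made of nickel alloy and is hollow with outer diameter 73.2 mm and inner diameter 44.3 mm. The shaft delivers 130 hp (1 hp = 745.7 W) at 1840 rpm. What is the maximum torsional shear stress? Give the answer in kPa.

ω = 2π·1840/60 = 192.7 rad/s, so T = P/ω = 130×745.7 / 192.7 = 503.1 N·m.
J = π(d_o⁴ − d_i⁴)/32 = π(0.0732⁴ − 0.0443⁴)/32 = 2.441×10^-6 m⁴.
τ_max = T·r/J = 503.1 × 0.0366 / 2.441×10^-6 = 7.545×10^6 Pa.

7540 kPa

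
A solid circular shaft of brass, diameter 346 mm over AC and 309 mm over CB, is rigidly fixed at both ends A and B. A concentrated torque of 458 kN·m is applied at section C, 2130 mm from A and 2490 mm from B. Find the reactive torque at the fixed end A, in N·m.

297000 N·m

Compatibility: T_A·a/J_AC = T_B·b/J_CB with T_A + T_B = T₀.
J_AC = 1.41×10^-3 m⁴, J_CB = 8.95×10^-4 m⁴, so T_A = T₀·(J_AC/a)/((J_AC/a)+(J_CB/b)) = 296600 N·m, T_B = 161400 N·m.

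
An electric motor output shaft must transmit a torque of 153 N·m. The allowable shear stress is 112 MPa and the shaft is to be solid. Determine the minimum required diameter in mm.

19.1 mm

For a solid shaft τ_max = 16T/(πd³), so d = (16T/(π τ_allow))^(1/3) = (16·153.0/(π·1.12×10^8))^(1/3) = 0.01909 m.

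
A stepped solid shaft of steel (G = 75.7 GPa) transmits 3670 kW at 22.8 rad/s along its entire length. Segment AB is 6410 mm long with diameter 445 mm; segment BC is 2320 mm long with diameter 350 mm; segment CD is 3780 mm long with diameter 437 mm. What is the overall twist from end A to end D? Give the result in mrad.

ω = 22.8 rad/s, so T = P/ω = 3670×10³ / 22.80 = 161000 N·m.
J_AB = π(0.445)⁴/32 = 3.85×10^-3 m⁴; J_BC = π(0.350)⁴/32 = 1.47×10^-3 m⁴; J_CD = π(0.437)⁴/32 = 3.58×10^-3 m⁴.
θ = (T/G)·Σ L_i/J_i = (161000/75.7×10⁹)·(6.41/3.85×10^-3 + 2.32/1.47×10^-3 + 3.78/3.58×10^-3) = 9.134×10^-3 rad.

9.13 mrad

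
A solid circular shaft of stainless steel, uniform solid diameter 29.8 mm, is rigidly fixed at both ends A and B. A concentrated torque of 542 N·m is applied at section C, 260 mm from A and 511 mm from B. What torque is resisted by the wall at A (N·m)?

With uniform GJ and both ends fixed, compatibility θ_AC = θ_CB gives T_A·a = T_B·b, together with T_A + T_B = T₀.
T_A = T₀·b/(a+b) = 542.0·511/771.0 = 359.2 N·m; T_B = 182.8 N·m.

359 N·m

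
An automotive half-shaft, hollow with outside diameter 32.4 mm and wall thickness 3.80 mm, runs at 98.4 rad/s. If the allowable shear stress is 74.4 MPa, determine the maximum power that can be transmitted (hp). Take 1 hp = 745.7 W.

J = π(d_o⁴ − d_i⁴)/32 = π(0.0324⁴ − 0.0248⁴)/32 = 7.105×10^-8 m⁴.
T_max = τ_allow·J/r = 7.44×10^7 × 7.105×10^-8 / 0.0162 = 326.3 N·m.
ω = 98.4 rad/s, so P_max = T_max·ω = 3.211×10^4 W.

43.1 hp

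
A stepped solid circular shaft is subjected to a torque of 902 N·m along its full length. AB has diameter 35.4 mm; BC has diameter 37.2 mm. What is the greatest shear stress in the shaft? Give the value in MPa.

104 MPa

Under the same torque, τ_max = 16T/(πd³) is largest where d is smallest — segment AB (d = 35.4 mm).
τ_max = 16·902.0/(π·(0.0354)³) = 1.036×10^8 Pa.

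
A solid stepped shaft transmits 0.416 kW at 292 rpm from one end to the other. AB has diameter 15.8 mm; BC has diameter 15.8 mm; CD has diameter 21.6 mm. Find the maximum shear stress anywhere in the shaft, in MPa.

17.6 MPa

ω = 2π·292/60 = 30.58 rad/s, so T = P/ω = 0.416×10³ / 30.58 = 13.60 N·m.
Under the same torque, τ_max = 16T/(πd³) is largest where d is smallest — segment AB (d = 15.8 mm).
τ_max = 16·13.60/(π·(0.0158)³) = 1.757×10^7 Pa.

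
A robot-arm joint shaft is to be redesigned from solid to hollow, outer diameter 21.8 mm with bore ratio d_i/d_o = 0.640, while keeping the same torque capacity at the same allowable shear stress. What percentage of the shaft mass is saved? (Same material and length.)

Equal τ_max and T ⇒ the solid shaft needs d_s³ = d_o³(1−k⁴), so d_s = 21.8·(1−0.640⁴)^(1/3) = 20.51 mm.
Area ratio A_h/A_s = d_o²(1−k²)/d_s² = (1−k²)/(1−k⁴)^(2/3) = 0.6673.
Mass saving = 1 − 0.6673 = 33.3 %.

33.3 %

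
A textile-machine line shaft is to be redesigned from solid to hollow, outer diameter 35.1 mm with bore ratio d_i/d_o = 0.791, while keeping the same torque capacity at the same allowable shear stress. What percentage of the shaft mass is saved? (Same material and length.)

Equal τ_max and T ⇒ the solid shaft needs d_s³ = d_o³(1−k⁴), so d_s = 35.1·(1−0.791⁴)^(1/3) = 29.74 mm.
Area ratio A_h/A_s = d_o²(1−k²)/d_s² = (1−k²)/(1−k⁴)^(2/3) = 0.5213.
Mass saving = 1 − 0.5213 = 47.9 %.

47.9 %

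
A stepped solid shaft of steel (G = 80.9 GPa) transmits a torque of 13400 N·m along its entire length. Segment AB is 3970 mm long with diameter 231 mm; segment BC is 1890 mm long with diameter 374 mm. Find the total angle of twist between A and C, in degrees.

0.144°

J_AB = π(0.231)⁴/32 = 2.80×10^-4 m⁴; J_BC = π(0.374)⁴/32 = 1.92×10^-3 m⁴.
θ = (T/G)·Σ L_i/J_i = (13400/80.9×10⁹)·(3.97/2.80×10^-4 + 1.89/1.92×10^-3) = 2.515×10^-3 rad.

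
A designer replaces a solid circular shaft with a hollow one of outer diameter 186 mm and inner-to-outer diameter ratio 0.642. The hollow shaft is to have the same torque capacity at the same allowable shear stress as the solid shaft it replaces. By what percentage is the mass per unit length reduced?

Equal τ_max and T ⇒ the solid shaft needs d_s³ = d_o³(1−k⁴), so d_s = 186·(1−0.642⁴)^(1/3) = 174.8 mm.
Area ratio A_h/A_s = d_o²(1−k²)/d_s² = (1−k²)/(1−k⁴)^(2/3) = 0.6655.
Mass saving = 1 − 0.6655 = 33.4 %.

33.4 %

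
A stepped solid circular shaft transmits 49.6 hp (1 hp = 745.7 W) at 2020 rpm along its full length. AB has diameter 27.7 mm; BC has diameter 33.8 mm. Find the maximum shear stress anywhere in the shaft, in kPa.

ω = 2π·2020/60 = 211.5 rad/s, so T = P/ω = 49.6×745.7 / 211.5 = 174.9 N·m.
Under the same torque, τ_max = 16T/(πd³) is largest where d is smallest — segment AB (d = 27.7 mm).
τ_max = 16·174.9/(π·(0.0277)³) = 4.190×10^7 Pa.

41900 kPa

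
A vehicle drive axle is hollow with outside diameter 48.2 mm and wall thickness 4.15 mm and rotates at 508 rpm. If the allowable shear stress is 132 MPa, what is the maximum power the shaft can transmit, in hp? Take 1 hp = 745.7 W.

J = π(d_o⁴ − d_i⁴)/32 = π(0.0482⁴ − 0.0399⁴)/32 = 2.811×10^-7 m⁴.
T_max = τ_allow·J/r = 1.32×10^8 × 2.811×10^-7 / 0.0241 = 1539 N·m.
ω = 2π·508/60 = 53.20 rad/s, so P_max = T_max·ω = 8.190×10^4 W.

110 hp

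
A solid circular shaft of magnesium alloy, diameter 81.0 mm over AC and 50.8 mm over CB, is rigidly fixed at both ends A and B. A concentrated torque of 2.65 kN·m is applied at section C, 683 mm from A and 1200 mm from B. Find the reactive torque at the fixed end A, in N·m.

Compatibility: T_A·a/J_AC = T_B·b/J_CB with T_A + T_B = T₀.
J_AC = 4.23×10^-6 m⁴, J_CB = 6.54×10^-7 m⁴, so T_A = T₀·(J_AC/a)/((J_AC/a)+(J_CB/b)) = 2436 N·m, T_B = 214.5 N·m.

2440 N·m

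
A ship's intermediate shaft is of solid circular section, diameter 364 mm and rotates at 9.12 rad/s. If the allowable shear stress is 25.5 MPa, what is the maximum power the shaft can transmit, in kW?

2200 kW

J = πd⁴/32 = π(0.364)⁴/32 = 1.723×10^-3 m⁴.
T_max = τ_allow·J/r = 2.55×10^7 × 1.723×10^-3 / 0.182 = 241500 N·m.
ω = 9.12 rad/s, so P_max = T_max·ω = 2.202×10^6 W.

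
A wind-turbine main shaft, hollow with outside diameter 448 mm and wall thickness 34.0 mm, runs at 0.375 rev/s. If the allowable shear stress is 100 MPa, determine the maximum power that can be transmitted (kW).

2010 kW

J = π(d_o⁴ − d_i⁴)/32 = π(0.448⁴ − 0.380⁴)/32 = 1.908×10^-3 m⁴.
T_max = τ_allow·J/r = 1.00×10^8 × 1.908×10^-3 / 0.224 = 851600 N·m.
ω = 2π·0.375 = 2.356 rad/s, so P_max = T_max·ω = 2.007×10^6 W.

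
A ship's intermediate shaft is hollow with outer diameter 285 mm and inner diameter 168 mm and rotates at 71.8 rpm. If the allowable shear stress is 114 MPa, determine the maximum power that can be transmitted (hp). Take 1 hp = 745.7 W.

J = π(d_o⁴ − d_i⁴)/32 = π(0.285⁴ − 0.168⁴)/32 = 5.695×10^-4 m⁴.
T_max = τ_allow·J/r = 1.14×10^8 × 5.695×10^-4 / 0.142 = 455600 N·m.
ω = 2π·71.8/60 = 7.519 rad/s, so P_max = T_max·ω = 3.426×10^6 W.

4590 hp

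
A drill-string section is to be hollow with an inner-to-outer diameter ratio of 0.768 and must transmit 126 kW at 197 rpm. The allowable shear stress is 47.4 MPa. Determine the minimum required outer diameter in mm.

ω = 2π·197/60 = 20.63 rad/s, so T = P/ω = 126×10³ / 20.63 = 6108 N·m.
For a hollow shaft with d_i/d_o = 0.768: τ_max = 16T/(π d_o³ (1−k⁴)), so d_o = [16T/(π τ_allow (1−k⁴))]^(1/3) = [16·6108/(π·4.74×10^7·0.6521)]^(1/3) = 0.1002 m.

100 mm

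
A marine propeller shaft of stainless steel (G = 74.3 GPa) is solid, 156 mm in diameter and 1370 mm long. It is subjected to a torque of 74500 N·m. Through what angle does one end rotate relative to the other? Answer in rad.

0.0236 rad

J = πd⁴/32 = π(0.156)⁴/32 = 5.814×10^-5 m⁴.
θ = T·L/(G·J) = 74500 × 1.37 / (74.3×10⁹ × 5.814×10^-5) = 0.02363 rad.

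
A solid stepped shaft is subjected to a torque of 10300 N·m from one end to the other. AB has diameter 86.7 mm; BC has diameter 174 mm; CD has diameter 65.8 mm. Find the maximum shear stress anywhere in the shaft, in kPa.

Under the same torque, τ_max = 16T/(πd³) is largest where d is smallest — segment CD (d = 65.8 mm).
τ_max = 16·10300/(π·(0.0658)³) = 1.841×10^8 Pa.

184000 kPa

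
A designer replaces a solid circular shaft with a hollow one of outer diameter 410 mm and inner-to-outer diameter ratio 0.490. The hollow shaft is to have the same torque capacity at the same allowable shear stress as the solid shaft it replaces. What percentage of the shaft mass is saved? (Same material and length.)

20.9 %

Equal τ_max and T ⇒ the solid shaft needs d_s³ = d_o³(1−k⁴), so d_s = 410·(1−0.490⁴)^(1/3) = 402.0 mm.
Area ratio A_h/A_s = d_o²(1−k²)/d_s² = (1−k²)/(1−k⁴)^(2/3) = 0.7906.
Mass saving = 1 − 0.7906 = 20.9 %.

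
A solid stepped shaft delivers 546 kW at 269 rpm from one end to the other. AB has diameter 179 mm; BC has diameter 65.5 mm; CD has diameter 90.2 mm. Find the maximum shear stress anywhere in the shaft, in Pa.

3.51e8 Pa

ω = 2π·269/60 = 28.17 rad/s, so T = P/ω = 546×10³ / 28.17 = 19380 N·m.
Under the same torque, τ_max = 16T/(πd³) is largest where d is smallest — segment BC (d = 65.5 mm).
τ_max = 16·19380/(π·(0.0655)³) = 3.513×10^8 Pa.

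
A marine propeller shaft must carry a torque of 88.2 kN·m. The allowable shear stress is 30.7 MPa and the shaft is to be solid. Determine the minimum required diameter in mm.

245 mm

For a solid shaft τ_max = 16T/(πd³), so d = (16T/(π τ_allow))^(1/3) = (16·88200/(π·3.07×10^7))^(1/3) = 0.2446 m.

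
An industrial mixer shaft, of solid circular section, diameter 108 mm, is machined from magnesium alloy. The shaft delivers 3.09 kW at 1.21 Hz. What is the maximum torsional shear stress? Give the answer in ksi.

0.238 ksi

ω = 2π·1.21 = 7.603 rad/s, so T = P/ω = 3.09×10³ / 7.603 = 406.4 N·m.
J = πd⁴/32 = π(0.108)⁴/32 = 1.336×10^-5 m⁴.
τ_max = T·r/J = 406.4 × 0.0540 / 1.336×10^-5 = 1.643×10^6 Pa.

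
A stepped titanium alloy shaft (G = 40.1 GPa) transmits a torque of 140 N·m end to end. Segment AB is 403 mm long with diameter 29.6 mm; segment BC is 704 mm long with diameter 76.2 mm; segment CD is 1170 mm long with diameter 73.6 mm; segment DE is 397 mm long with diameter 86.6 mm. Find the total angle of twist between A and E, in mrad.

21.1 mrad

J_AB = π(0.0296)⁴/32 = 7.54×10^-8 m⁴; J_BC = π(0.0762)⁴/32 = 3.31×10^-6 m⁴; J_CD = π(0.0736)⁴/32 = 2.88×10^-6 m⁴; J_DE = π(0.0866)⁴/32 = 5.52×10^-6 m⁴.
θ = (T/G)·Σ L_i/J_i = (140.0/40.1×10⁹)·(0.403/7.54×10^-8 + 0.704/3.31×10^-6 + 1.17/2.88×10^-6 + 0.397/5.52×10^-6) = 0.02108 rad.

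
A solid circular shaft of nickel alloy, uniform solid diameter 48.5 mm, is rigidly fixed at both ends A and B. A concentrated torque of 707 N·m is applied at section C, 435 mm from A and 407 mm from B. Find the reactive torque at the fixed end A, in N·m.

With uniform GJ and both ends fixed, compatibility θ_AC = θ_CB gives T_A·a = T_B·b, together with T_A + T_B = T₀.
T_A = T₀·b/(a+b) = 707.0·407/842.0 = 341.7 N·m; T_B = 365.3 N·m.

342 N·m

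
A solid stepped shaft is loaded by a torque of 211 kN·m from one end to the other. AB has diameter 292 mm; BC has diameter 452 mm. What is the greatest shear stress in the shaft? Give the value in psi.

Under the same torque, τ_max = 16T/(πd³) is largest where d is smallest — segment AB (d = 292 mm).
τ_max = 16·211000/(π·(0.292)³) = 4.316×10^7 Pa.

6260 psi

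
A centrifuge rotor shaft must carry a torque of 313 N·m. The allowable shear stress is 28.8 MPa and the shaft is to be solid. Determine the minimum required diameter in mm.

38.1 mm

For a solid shaft τ_max = 16T/(πd³), so d = (16T/(π τ_allow))^(1/3) = (16·313.0/(π·2.88×10^7))^(1/3) = 0.03811 m.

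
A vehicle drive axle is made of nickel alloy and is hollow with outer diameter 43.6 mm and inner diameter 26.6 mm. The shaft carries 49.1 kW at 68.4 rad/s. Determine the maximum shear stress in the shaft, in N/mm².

51.2 N/mm²

ω = 68.4 rad/s, so T = P/ω = 49.1×10³ / 68.40 = 717.8 N·m.
J = π(d_o⁴ − d_i⁴)/32 = π(0.0436⁴ − 0.0266⁴)/32 = 3.056×10^-7 m⁴.
τ_max = T·r/J = 717.8 × 0.0218 / 3.056×10^-7 = 5.120×10^7 Pa.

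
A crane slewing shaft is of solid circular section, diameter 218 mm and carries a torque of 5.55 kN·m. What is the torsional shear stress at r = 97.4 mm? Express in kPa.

J = πd⁴/32 = π(0.218)⁴/32 = 2.217×10^-4 m⁴.
Shear stress varies linearly with radius: τ = T·r/J = 5550 × 0.0974 / 2.217×10^-4 = 2.438×10^6 Pa.

2440 kPa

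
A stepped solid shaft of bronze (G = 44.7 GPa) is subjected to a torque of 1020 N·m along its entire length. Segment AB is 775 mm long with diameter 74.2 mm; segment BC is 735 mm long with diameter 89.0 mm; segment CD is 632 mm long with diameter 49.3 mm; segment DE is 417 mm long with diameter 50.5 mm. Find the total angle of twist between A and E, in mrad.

J_AB = π(0.0742)⁴/32 = 2.98×10^-6 m⁴; J_BC = π(0.0890)⁴/32 = 6.16×10^-6 m⁴; J_CD = π(0.0493)⁴/32 = 5.80×10^-7 m⁴; J_DE = π(0.0505)⁴/32 = 6.39×10^-7 m⁴.
θ = (T/G)·Σ L_i/J_i = (1020/44.7×10⁹)·(0.775/2.98×10^-6 + 0.735/6.16×10^-6 + 0.632/5.80×10^-7 + 0.417/6.39×10^-7) = 0.04844 rad.

48.4 mrad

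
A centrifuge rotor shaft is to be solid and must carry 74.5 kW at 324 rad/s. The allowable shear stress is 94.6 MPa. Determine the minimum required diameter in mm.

23.1 mm

ω = 324 rad/s, so T = P/ω = 74.5×10³ / 324.0 = 229.9 N·m.
For a solid shaft τ_max = 16T/(πd³), so d = (16T/(π τ_allow))^(1/3) = (16·229.9/(π·9.46×10^7))^(1/3) = 0.02313 m.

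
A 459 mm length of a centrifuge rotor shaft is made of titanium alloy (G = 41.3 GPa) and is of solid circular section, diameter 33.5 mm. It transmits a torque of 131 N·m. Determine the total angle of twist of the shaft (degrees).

0.675°

J = πd⁴/32 = π(0.0335)⁴/32 = 1.236×10^-7 m⁴.
θ = T·L/(G·J) = 131.0 × 0.459 / (41.3×10⁹ × 1.236×10^-7) = 0.01177 rad.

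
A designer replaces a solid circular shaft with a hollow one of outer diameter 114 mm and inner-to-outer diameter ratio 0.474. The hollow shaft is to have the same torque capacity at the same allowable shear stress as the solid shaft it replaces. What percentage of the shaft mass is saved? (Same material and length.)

19.7 %

Equal τ_max and T ⇒ the solid shaft needs d_s³ = d_o³(1−k⁴), so d_s = 114·(1−0.474⁴)^(1/3) = 112.0 mm.
Area ratio A_h/A_s = d_o²(1−k²)/d_s² = (1−k²)/(1−k⁴)^(2/3) = 0.8026.
Mass saving = 1 − 0.8026 = 19.7 %.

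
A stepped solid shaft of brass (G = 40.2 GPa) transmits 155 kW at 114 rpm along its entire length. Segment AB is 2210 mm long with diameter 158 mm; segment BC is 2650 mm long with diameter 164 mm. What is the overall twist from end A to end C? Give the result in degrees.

ω = 2π·114/60 = 11.94 rad/s, so T = P/ω = 155×10³ / 11.94 = 12980 N·m.
J_AB = π(0.158)⁴/32 = 6.12×10^-5 m⁴; J_BC = π(0.164)⁴/32 = 7.10×10^-5 m⁴.
θ = (T/G)·Σ L_i/J_i = (12980/40.2×10⁹)·(2.21/6.12×10^-5 + 2.65/7.10×10^-5) = 0.02372 rad.

1.36°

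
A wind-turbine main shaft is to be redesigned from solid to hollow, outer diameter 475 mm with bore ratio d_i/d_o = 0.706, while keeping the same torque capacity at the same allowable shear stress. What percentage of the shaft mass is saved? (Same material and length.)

Equal τ_max and T ⇒ the solid shaft needs d_s³ = d_o³(1−k⁴), so d_s = 475·(1−0.706⁴)^(1/3) = 431.9 mm.
Area ratio A_h/A_s = d_o²(1−k²)/d_s² = (1−k²)/(1−k⁴)^(2/3) = 0.6068.
Mass saving = 1 − 0.6068 = 39.3 %.

39.3 %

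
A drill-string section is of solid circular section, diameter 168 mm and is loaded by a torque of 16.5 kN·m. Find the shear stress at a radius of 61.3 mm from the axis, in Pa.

1.29e7 Pa

J = πd⁴/32 = π(0.168)⁴/32 = 7.821×10^-5 m⁴.
Shear stress varies linearly with radius: τ = T·r/J = 16500 × 0.0613 / 7.821×10^-5 = 1.293×10^7 Pa.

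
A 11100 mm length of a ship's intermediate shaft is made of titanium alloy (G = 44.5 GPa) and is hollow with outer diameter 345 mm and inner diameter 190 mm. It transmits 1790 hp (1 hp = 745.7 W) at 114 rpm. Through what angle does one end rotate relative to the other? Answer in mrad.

ω = 2π·114/60 = 11.94 rad/s, so T = P/ω = 1790×745.7 / 11.94 = 111800 N·m.
J = π(d_o⁴ − d_i⁴)/32 = π(0.345⁴ − 0.190⁴)/32 = 1.263×10^-3 m⁴.
θ = T·L/(G·J) = 111800 × 11.1 / (44.5×10⁹ × 1.263×10^-3) = 0.02208 rad.

22.1 mrad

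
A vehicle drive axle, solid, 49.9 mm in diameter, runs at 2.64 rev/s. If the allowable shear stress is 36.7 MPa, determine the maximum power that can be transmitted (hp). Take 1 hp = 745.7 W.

19.9 hp

J = πd⁴/32 = π(0.0499)⁴/32 = 6.087×10^-7 m⁴.
T_max = τ_allow·J/r = 3.67×10^7 × 6.087×10^-7 / 0.0249 = 895.4 N·m.
ω = 2π·2.64 = 16.59 rad/s, so P_max = T_max·ω = 1.485×10^4 W.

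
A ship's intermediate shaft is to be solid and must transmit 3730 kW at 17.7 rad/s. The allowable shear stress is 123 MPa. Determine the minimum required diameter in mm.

ω = 17.7 rad/s, so T = P/ω = 3730×10³ / 17.70 = 210700 N·m.
For a solid shaft τ_max = 16T/(πd³), so d = (16T/(π τ_allow))^(1/3) = (16·210700/(π·1.23×10^8))^(1/3) = 0.2059 m.

206 mm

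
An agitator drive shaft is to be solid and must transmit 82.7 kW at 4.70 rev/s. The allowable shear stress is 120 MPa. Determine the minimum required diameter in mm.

49.2 mm

ω = 2π·4.70 = 29.53 rad/s, so T = P/ω = 82.7×10³ / 29.53 = 2800 N·m.
For a solid shaft τ_max = 16T/(πd³), so d = (16T/(π τ_allow))^(1/3) = (16·2800/(π·1.20×10^8))^(1/3) = 0.04917 m.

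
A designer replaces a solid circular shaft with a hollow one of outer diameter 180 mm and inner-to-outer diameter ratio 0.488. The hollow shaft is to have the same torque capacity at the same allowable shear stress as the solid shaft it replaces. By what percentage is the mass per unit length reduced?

20.8 %

Equal τ_max and T ⇒ the solid shaft needs d_s³ = d_o³(1−k⁴), so d_s = 180·(1−0.488⁴)^(1/3) = 176.5 mm.
Area ratio A_h/A_s = d_o²(1−k²)/d_s² = (1−k²)/(1−k⁴)^(2/3) = 0.7921.
Mass saving = 1 − 0.7921 = 20.8 %.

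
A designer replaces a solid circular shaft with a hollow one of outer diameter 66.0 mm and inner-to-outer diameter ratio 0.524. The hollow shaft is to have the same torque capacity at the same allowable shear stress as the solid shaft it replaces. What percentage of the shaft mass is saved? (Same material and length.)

Equal τ_max and T ⇒ the solid shaft needs d_s³ = d_o³(1−k⁴), so d_s = 66.0·(1−0.524⁴)^(1/3) = 64.30 mm.
Area ratio A_h/A_s = d_o²(1−k²)/d_s² = (1−k²)/(1−k⁴)^(2/3) = 0.7643.
Mass saving = 1 − 0.7643 = 23.6 %.

23.6 %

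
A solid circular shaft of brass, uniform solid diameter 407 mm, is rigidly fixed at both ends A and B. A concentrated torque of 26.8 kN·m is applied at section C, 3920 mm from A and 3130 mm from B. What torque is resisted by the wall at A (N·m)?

With uniform GJ and both ends fixed, compatibility θ_AC = θ_CB gives T_A·a = T_B·b, together with T_A + T_B = T₀.
T_A = T₀·b/(a+b) = 26800·3130/7050 = 11900 N·m; T_B = 14900 N·m.

11900 N·m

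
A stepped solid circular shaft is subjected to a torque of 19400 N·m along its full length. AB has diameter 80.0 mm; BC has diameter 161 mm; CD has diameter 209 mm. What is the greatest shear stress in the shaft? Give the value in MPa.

193 MPa

Under the same torque, τ_max = 16T/(πd³) is largest where d is smallest — segment AB (d = 80.0 mm).
τ_max = 16·19400/(π·(0.0800)³) = 1.930×10^8 Pa.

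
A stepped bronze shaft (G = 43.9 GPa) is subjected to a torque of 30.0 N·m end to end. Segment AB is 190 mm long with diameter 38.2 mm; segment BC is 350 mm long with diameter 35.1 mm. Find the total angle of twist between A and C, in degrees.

J_AB = π(0.0382)⁴/32 = 2.09×10^-7 m⁴; J_BC = π(0.0351)⁴/32 = 1.49×10^-7 m⁴.
θ = (T/G)·Σ L_i/J_i = (30.00/43.9×10⁹)·(0.190/2.09×10^-7 + 0.350/1.49×10^-7) = 2.226×10^-3 rad.

0.128°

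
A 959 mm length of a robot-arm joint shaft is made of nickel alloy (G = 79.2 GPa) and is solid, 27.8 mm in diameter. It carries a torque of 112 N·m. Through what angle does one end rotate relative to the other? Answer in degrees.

J = πd⁴/32 = π(0.0278)⁴/32 = 5.864×10^-8 m⁴.
θ = T·L/(G·J) = 112.0 × 0.959 / (79.2×10⁹ × 5.864×10^-8) = 0.02313 rad.

1.33°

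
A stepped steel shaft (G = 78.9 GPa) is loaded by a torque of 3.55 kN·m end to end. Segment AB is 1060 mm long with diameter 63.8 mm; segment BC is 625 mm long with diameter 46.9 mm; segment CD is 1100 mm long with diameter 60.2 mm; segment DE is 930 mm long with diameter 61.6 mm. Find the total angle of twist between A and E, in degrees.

8.97°

J_AB = π(0.0638)⁴/32 = 1.63×10^-6 m⁴; J_BC = π(0.0469)⁴/32 = 4.75×10^-7 m⁴; J_CD = π(0.0602)⁴/32 = 1.29×10^-6 m⁴; J_DE = π(0.0616)⁴/32 = 1.41×10^-6 m⁴.
θ = (T/G)·Σ L_i/J_i = (3550/78.9×10⁹)·(1.06/1.63×10^-6 + 0.625/4.75×10^-7 + 1.10/1.29×10^-6 + 0.930/1.41×10^-6) = 0.1565 rad.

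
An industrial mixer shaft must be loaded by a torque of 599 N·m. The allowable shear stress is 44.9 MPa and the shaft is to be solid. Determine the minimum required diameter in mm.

For a solid shaft τ_max = 16T/(πd³), so d = (16T/(π τ_allow))^(1/3) = (16·599.0/(π·4.49×10^7))^(1/3) = 0.04081 m.

40.8 mm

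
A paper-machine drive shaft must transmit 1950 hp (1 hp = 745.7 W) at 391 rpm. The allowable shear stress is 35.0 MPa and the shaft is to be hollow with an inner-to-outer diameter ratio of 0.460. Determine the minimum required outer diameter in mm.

ω = 2π·391/60 = 40.95 rad/s, so T = P/ω = 1950×745.7 / 40.95 = 35510 N·m.
For a hollow shaft with d_i/d_o = 0.460: τ_max = 16T/(π d_o³ (1−k⁴)), so d_o = [16T/(π τ_allow (1−k⁴))]^(1/3) = [16·35510/(π·3.50×10^7·0.9552)]^(1/3) = 0.1755 m.

176 mm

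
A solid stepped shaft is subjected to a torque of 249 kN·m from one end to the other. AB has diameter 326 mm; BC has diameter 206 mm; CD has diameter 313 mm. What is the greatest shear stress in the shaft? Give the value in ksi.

Under the same torque, τ_max = 16T/(πd³) is largest where d is smallest — segment BC (d = 206 mm).
τ_max = 16·249000/(π·(0.206)³) = 1.451×10^8 Pa.

21.0 ksi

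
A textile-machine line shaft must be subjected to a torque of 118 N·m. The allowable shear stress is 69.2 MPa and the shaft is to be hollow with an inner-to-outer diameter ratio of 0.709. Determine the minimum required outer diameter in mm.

22.7 mm

For a hollow shaft with d_i/d_o = 0.709: τ_max = 16T/(π d_o³ (1−k⁴)), so d_o = [16T/(π τ_allow (1−k⁴))]^(1/3) = [16·118.0/(π·6.92×10^7·0.7473)]^(1/3) = 0.02265 m.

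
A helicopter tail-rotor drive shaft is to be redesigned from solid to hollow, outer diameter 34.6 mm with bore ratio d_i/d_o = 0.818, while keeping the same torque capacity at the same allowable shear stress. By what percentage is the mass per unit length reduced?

Equal τ_max and T ⇒ the solid shaft needs d_s³ = d_o³(1−k⁴), so d_s = 34.6·(1−0.818⁴)^(1/3) = 28.39 mm.
Area ratio A_h/A_s = d_o²(1−k²)/d_s² = (1−k²)/(1−k⁴)^(2/3) = 0.4915.
Mass saving = 1 − 0.4915 = 50.8 %.

50.8 %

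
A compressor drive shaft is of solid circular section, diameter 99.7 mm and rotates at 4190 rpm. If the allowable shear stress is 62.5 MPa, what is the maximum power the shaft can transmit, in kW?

5340 kW

J = πd⁴/32 = π(0.0997)⁴/32 = 9.700×10^-6 m⁴.
T_max = τ_allow·J/r = 6.25×10^7 × 9.700×10^-6 / 0.0498 = 12160 N·m.
ω = 2π·4190/60 = 438.8 rad/s, so P_max = T_max·ω = 5.336×10^6 W.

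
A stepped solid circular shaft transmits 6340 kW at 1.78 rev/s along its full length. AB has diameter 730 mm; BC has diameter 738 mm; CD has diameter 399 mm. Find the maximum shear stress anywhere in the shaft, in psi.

6590 psi

ω = 2π·1.78 = 11.18 rad/s, so T = P/ω = 6340×10³ / 11.18 = 566900 N·m.
Under the same torque, τ_max = 16T/(πd³) is largest where d is smallest — segment CD (d = 399 mm).
τ_max = 16·566900/(π·(0.399)³) = 4.545×10^7 Pa.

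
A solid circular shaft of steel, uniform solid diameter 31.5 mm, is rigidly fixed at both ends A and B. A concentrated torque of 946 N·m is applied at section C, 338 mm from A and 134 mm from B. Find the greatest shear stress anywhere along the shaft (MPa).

110 MPa

With uniform GJ and both ends fixed, compatibility θ_AC = θ_CB gives T_A·a = T_B·b, together with T_A + T_B = T₀.
T_A = T₀·b/(a+b) = 946.0·134/472.0 = 268.6 N·m; T_B = 677.4 N·m.
τ in each portion: τ_AC = 4.38×10^7 Pa, τ_CB = 1.10×10^8 Pa; maximum is in CB.
τ_max = T_CB·r/J = 677.4·0.0158/9.67×10^-8 = 1.104×10^8 Pa.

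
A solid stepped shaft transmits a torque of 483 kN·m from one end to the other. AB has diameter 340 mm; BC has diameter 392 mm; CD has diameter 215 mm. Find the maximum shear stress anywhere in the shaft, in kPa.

248000 kPa

Under the same torque, τ_max = 16T/(πd³) is largest where d is smallest — segment CD (d = 215 mm).
τ_max = 16·483000/(π·(0.215)³) = 2.475×10^8 Pa.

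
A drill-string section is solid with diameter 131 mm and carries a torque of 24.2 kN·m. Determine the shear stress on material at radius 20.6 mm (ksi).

2.50 ksi

J = πd⁴/32 = π(0.131)⁴/32 = 2.891×10^-5 m⁴.
Shear stress varies linearly with radius: τ = T·r/J = 24200 × 0.0206 / 2.891×10^-5 = 1.724×10^7 Pa.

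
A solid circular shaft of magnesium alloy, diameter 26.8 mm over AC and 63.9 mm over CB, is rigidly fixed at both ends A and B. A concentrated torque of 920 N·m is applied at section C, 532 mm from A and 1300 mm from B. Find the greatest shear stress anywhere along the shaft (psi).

Compatibility: T_A·a/J_AC = T_B·b/J_CB with T_A + T_B = T₀.
J_AC = 5.06×10^-8 m⁴, J_CB = 1.64×10^-6 m⁴, so T_A = T₀·(J_AC/a)/((J_AC/a)+(J_CB/b)) = 64.67 N·m, T_B = 855.3 N·m.
τ in each portion: τ_AC = 1.71×10^7 Pa, τ_CB = 1.67×10^7 Pa; maximum is in AC.
τ_max = T_AC·r/J = 64.67·0.0134/5.06×10^-8 = 1.711×10^7 Pa.

2480 psi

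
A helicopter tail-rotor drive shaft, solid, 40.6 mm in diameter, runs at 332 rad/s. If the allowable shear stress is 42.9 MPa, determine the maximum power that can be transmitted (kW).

187 kW

J = πd⁴/32 = π(0.0406)⁴/32 = 2.667×10^-7 m⁴.
T_max = τ_allow·J/r = 4.29×10^7 × 2.667×10^-7 / 0.0203 = 563.7 N·m.
ω = 332 rad/s, so P_max = T_max·ω = 1.872×10^5 W.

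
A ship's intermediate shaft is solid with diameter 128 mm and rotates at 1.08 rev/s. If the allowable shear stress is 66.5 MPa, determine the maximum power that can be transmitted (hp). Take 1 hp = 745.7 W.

J = πd⁴/32 = π(0.128)⁴/32 = 2.635×10^-5 m⁴.
T_max = τ_allow·J/r = 6.65×10^7 × 2.635×10^-5 / 0.0640 = 27380 N·m.
ω = 2π·1.08 = 6.786 rad/s, so P_max = T_max·ω = 1.858×10^5 W.

249 hp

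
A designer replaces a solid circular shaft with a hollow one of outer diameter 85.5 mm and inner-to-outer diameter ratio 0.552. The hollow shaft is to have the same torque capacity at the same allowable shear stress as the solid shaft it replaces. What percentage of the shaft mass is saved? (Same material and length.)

25.8 %

Equal τ_max and T ⇒ the solid shaft needs d_s³ = d_o³(1−k⁴), so d_s = 85.5·(1−0.552⁴)^(1/3) = 82.77 mm.
Area ratio A_h/A_s = d_o²(1−k²)/d_s² = (1−k²)/(1−k⁴)^(2/3) = 0.7420.
Mass saving = 1 − 0.7420 = 25.8 %.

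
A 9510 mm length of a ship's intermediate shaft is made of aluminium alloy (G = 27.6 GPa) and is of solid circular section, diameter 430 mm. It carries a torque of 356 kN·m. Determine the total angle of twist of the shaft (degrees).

2.09°

J = πd⁴/32 = π(0.430)⁴/32 = 3.356×10^-3 m⁴.
θ = T·L/(G·J) = 356000 × 9.51 / (27.6×10⁹ × 3.356×10^-3) = 0.03655 rad.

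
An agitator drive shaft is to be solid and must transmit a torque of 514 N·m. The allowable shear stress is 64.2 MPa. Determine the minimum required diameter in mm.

For a solid shaft τ_max = 16T/(πd³), so d = (16T/(π τ_allow))^(1/3) = (16·514.0/(π·6.42×10^7))^(1/3) = 0.03442 m.

34.4 mm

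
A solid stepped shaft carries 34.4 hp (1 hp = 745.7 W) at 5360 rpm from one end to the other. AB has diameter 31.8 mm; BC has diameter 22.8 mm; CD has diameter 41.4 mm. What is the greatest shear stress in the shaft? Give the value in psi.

ω = 2π·5360/60 = 561.3 rad/s, so T = P/ω = 34.4×745.7 / 561.3 = 45.70 N·m.
Under the same torque, τ_max = 16T/(πd³) is largest where d is smallest — segment BC (d = 22.8 mm).
τ_max = 16·45.70/(π·(0.0228)³) = 1.964×10^7 Pa.

2850 psi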